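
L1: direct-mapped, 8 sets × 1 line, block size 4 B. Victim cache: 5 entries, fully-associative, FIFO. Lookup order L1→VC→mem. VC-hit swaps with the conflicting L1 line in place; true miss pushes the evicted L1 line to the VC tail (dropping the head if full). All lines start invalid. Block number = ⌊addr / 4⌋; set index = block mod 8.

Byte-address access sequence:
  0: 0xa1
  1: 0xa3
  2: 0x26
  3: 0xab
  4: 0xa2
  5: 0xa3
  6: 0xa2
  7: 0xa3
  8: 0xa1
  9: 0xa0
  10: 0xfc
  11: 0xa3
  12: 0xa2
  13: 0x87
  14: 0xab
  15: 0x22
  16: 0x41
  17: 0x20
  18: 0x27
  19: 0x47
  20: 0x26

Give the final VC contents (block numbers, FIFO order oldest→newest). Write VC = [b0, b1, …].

VC = [33, 40, 16, 17]

  [0] addr=0xa1 blk=40 s=0: MISS | VC []
  [1] addr=0xa3 blk=40 s=0: L1-HIT | VC []
  [2] addr=0x26 blk=9 s=1: MISS | VC []
  [3] addr=0xab blk=42 s=2: MISS | VC []
  [4] addr=0xa2 blk=40 s=0: L1-HIT | VC []
  [5] addr=0xa3 blk=40 s=0: L1-HIT | VC []
  [6] addr=0xa2 blk=40 s=0: L1-HIT | VC []
  [7] addr=0xa3 blk=40 s=0: L1-HIT | VC []
  [8] addr=0xa1 blk=40 s=0: L1-HIT | VC []
  [9] addr=0xa0 blk=40 s=0: L1-HIT | VC []
  [10] addr=0xfc blk=63 s=7: MISS | VC []
  [11] addr=0xa3 blk=40 s=0: L1-HIT | VC []
  [12] addr=0xa2 blk=40 s=0: L1-HIT | VC []
  [13] addr=0x87 blk=33 s=1: MISS | VC [9]
  [14] addr=0xab blk=42 s=2: L1-HIT | VC [9]
  [15] addr=0x22 blk=8 s=0: MISS | VC [9, 40]
  [16] addr=0x41 blk=16 s=0: MISS | VC [9, 40, 8]
  [17] addr=0x20 blk=8 s=0: VC-HIT | VC [9, 40, 16]
  [18] addr=0x27 blk=9 s=1: VC-HIT | VC [33, 40, 16]
  [19] addr=0x47 blk=17 s=1: MISS | VC [33, 40, 16, 9]
  [20] addr=0x26 blk=9 s=1: VC-HIT | VC [33, 40, 16, 17]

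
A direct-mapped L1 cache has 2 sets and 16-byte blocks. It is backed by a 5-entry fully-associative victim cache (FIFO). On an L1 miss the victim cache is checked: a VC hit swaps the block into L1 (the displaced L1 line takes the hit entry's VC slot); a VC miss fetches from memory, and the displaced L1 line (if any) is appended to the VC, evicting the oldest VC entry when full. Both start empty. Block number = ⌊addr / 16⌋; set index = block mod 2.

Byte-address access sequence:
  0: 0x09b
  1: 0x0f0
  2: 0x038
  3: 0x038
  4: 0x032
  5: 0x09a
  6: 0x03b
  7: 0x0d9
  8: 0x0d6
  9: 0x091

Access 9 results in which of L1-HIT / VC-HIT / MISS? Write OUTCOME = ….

  [0] addr=0x9b blk=9 s=1: MISS | VC []
  [1] addr=0xf0 blk=15 s=1: MISS | VC [9]
  [2] addr=0x38 blk=3 s=1: MISS | VC [9, 15]
  [3] addr=0x38 blk=3 s=1: L1-HIT | VC [9, 15]
  [4] addr=0x32 blk=3 s=1: L1-HIT | VC [9, 15]
  [5] addr=0x9a blk=9 s=1: VC-HIT | VC [3, 15]
  [6] addr=0x3b blk=3 s=1: VC-HIT | VC [9, 15]
  [7] addr=0xd9 blk=13 s=1: MISS | VC [9, 15, 3]
  [8] addr=0xd6 blk=13 s=1: L1-HIT | VC [9, 15, 3]
  [9] addr=0x91 blk=9 s=1: VC-HIT | VC [13, 15, 3]

OUTCOME = VC-HIT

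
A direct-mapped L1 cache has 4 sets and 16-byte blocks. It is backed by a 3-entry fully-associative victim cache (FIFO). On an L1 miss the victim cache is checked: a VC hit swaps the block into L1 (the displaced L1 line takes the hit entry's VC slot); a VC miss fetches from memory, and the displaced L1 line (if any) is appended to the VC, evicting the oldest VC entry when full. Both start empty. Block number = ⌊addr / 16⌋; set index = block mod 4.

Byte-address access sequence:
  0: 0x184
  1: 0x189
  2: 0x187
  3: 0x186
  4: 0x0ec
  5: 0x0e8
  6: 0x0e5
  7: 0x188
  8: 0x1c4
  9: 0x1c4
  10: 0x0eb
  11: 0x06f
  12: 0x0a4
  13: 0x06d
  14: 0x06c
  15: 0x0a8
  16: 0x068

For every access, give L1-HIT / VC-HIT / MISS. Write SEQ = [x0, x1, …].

SEQ = [MISS, L1-HIT, L1-HIT, L1-HIT, MISS, L1-HIT, L1-HIT, L1-HIT, MISS, L1-HIT, L1-HIT, MISS, MISS, VC-HIT, L1-HIT, VC-HIT, VC-HIT]

  [0] addr=0x184 blk=24 s=0: MISS | VC []
  [1] addr=0x189 blk=24 s=0: L1-HIT | VC []
  [2] addr=0x187 blk=24 s=0: L1-HIT | VC []
  [3] addr=0x186 blk=24 s=0: L1-HIT | VC []
  [4] addr=0xec blk=14 s=2: MISS | VC []
  [5] addr=0xe8 blk=14 s=2: L1-HIT | VC []
  [6] addr=0xe5 blk=14 s=2: L1-HIT | VC []
  [7] addr=0x188 blk=24 s=0: L1-HIT | VC []
  [8] addr=0x1c4 blk=28 s=0: MISS | VC [24]
  [9] addr=0x1c4 blk=28 s=0: L1-HIT | VC [24]
  [10] addr=0xeb blk=14 s=2: L1-HIT | VC [24]
  [11] addr=0x6f blk=6 s=2: MISS | VC [24, 14]
  [12] addr=0xa4 blk=10 s=2: MISS | VC [24, 14, 6]
  [13] addr=0x6d blk=6 s=2: VC-HIT | VC [24, 14, 10]
  [14] addr=0x6c blk=6 s=2: L1-HIT | VC [24, 14, 10]
  [15] addr=0xa8 blk=10 s=2: VC-HIT | VC [24, 14, 6]
  [16] addr=0x68 blk=6 s=2: VC-HIT | VC [24, 14, 10]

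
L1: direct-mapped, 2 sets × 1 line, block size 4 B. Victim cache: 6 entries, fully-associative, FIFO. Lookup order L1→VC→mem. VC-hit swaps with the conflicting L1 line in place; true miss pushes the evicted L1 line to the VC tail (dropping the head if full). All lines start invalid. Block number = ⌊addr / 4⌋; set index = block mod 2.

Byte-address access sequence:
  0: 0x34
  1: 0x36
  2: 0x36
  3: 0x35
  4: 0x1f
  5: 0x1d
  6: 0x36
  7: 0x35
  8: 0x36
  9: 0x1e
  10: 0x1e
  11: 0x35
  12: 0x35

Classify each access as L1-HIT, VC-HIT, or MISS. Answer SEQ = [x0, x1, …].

SEQ = [MISS, L1-HIT, L1-HIT, L1-HIT, MISS, L1-HIT, VC-HIT, L1-HIT, L1-HIT, VC-HIT, L1-HIT, VC-HIT, L1-HIT]

  [0] addr=0x34 blk=13 s=1: MISS | VC []
  [1] addr=0x36 blk=13 s=1: L1-HIT | VC []
  [2] addr=0x36 blk=13 s=1: L1-HIT | VC []
  [3] addr=0x35 blk=13 s=1: L1-HIT | VC []
  [4] addr=0x1f blk=7 s=1: MISS | VC [13]
  [5] addr=0x1d blk=7 s=1: L1-HIT | VC [13]
  [6] addr=0x36 blk=13 s=1: VC-HIT | VC [7]
  [7] addr=0x35 blk=13 s=1: L1-HIT | VC [7]
  [8] addr=0x36 blk=13 s=1: L1-HIT | VC [7]
  [9] addr=0x1e blk=7 s=1: VC-HIT | VC [13]
  [10] addr=0x1e blk=7 s=1: L1-HIT | VC [13]
  [11] addr=0x35 blk=13 s=1: VC-HIT | VC [7]
  [12] addr=0x35 blk=13 s=1: L1-HIT | VC [7]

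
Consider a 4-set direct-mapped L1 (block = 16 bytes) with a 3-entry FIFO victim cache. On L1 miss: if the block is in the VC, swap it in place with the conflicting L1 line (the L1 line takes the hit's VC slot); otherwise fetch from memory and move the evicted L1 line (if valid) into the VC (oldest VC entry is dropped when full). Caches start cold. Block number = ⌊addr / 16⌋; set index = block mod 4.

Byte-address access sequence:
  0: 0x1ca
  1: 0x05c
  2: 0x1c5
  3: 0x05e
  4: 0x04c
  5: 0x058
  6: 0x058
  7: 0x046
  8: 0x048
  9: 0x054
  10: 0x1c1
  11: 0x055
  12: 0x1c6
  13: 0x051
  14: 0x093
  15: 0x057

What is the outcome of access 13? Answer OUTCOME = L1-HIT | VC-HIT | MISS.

OUTCOME = L1-HIT

#0 0x1ca→b28/s0 MISS; vc=[]
#1 0x5c→b5/s1 MISS; vc=[]
#2 0x1c5→b28/s0 L1-HIT; vc=[]
#3 0x5e→b5/s1 L1-HIT; vc=[]
#4 0x4c→b4/s0 MISS; vc=[28]
#5 0x58→b5/s1 L1-HIT; vc=[28]
#6 0x58→b5/s1 L1-HIT; vc=[28]
#7 0x46→b4/s0 L1-HIT; vc=[28]
#8 0x48→b4/s0 L1-HIT; vc=[28]
#9 0x54→b5/s1 L1-HIT; vc=[28]
#10 0x1c1→b28/s0 VC-HIT; vc=[4]
#11 0x55→b5/s1 L1-HIT; vc=[4]
#12 0x1c6→b28/s0 L1-HIT; vc=[4]
#13 0x51→b5/s1 L1-HIT; vc=[4]
#14 0x93→b9/s1 MISS; vc=[4,5]
#15 0x57→b5/s1 VC-HIT; vc=[4,9]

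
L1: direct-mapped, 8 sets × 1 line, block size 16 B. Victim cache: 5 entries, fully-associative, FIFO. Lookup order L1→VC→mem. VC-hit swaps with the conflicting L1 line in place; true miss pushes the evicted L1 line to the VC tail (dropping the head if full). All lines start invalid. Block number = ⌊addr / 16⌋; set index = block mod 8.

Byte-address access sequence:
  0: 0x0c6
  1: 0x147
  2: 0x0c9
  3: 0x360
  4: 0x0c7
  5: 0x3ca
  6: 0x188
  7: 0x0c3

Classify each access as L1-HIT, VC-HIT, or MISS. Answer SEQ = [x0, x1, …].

#0 0xc6→b12/s4 MISS; vc=[]
#1 0x147→b20/s4 MISS; vc=[12]
#2 0xc9→b12/s4 VC-HIT; vc=[20]
#3 0x360→b54/s6 MISS; vc=[20]
#4 0xc7→b12/s4 L1-HIT; vc=[20]
#5 0x3ca→b60/s4 MISS; vc=[20,12]
#6 0x188→b24/s0 MISS; vc=[20,12]
#7 0xc3→b12/s4 VC-HIT; vc=[20,60]

SEQ = [MISS, MISS, VC-HIT, MISS, L1-HIT, MISS, MISS, VC-HIT]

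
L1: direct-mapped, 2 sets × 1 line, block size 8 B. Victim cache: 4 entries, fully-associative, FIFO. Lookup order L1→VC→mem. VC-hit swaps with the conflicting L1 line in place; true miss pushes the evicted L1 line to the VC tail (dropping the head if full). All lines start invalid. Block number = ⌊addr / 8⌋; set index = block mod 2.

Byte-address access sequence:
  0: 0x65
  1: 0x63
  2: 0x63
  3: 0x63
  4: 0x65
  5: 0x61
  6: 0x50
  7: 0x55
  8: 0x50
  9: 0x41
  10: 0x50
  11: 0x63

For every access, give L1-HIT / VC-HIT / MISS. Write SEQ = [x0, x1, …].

SEQ = [MISS, L1-HIT, L1-HIT, L1-HIT, L1-HIT, L1-HIT, MISS, L1-HIT, L1-HIT, MISS, VC-HIT, VC-HIT]

#0 0x65→b12/s0 MISS; vc=[]
#1 0x63→b12/s0 L1-HIT; vc=[]
#2 0x63→b12/s0 L1-HIT; vc=[]
#3 0x63→b12/s0 L1-HIT; vc=[]
#4 0x65→b12/s0 L1-HIT; vc=[]
#5 0x61→b12/s0 L1-HIT; vc=[]
#6 0x50→b10/s0 MISS; vc=[12]
#7 0x55→b10/s0 L1-HIT; vc=[12]
#8 0x50→b10/s0 L1-HIT; vc=[12]
#9 0x41→b8/s0 MISS; vc=[12,10]
#10 0x50→b10/s0 VC-HIT; vc=[12,8]
#11 0x63→b12/s0 VC-HIT; vc=[10,8]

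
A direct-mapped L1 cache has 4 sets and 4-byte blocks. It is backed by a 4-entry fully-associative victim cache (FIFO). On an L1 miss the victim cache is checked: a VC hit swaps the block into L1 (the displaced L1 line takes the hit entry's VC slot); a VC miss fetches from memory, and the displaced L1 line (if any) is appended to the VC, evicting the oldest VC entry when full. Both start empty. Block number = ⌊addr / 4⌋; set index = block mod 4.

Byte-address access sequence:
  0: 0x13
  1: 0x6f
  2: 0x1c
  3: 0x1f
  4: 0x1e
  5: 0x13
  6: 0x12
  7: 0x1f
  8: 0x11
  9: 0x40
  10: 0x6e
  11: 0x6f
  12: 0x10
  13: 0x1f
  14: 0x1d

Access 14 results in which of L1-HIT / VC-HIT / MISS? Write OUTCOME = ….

  [0] addr=0x13 blk=4 s=0: MISS | VC []
  [1] addr=0x6f blk=27 s=3: MISS | VC []
  [2] addr=0x1c blk=7 s=3: MISS | VC [27]
  [3] addr=0x1f blk=7 s=3: L1-HIT | VC [27]
  [4] addr=0x1e blk=7 s=3: L1-HIT | VC [27]
  [5] addr=0x13 blk=4 s=0: L1-HIT | VC [27]
  [6] addr=0x12 blk=4 s=0: L1-HIT | VC [27]
  [7] addr=0x1f blk=7 s=3: L1-HIT | VC [27]
  [8] addr=0x11 blk=4 s=0: L1-HIT | VC [27]
  [9] addr=0x40 blk=16 s=0: MISS | VC [27, 4]
  [10] addr=0x6e blk=27 s=3: VC-HIT | VC [7, 4]
  [11] addr=0x6f blk=27 s=3: L1-HIT | VC [7, 4]
  [12] addr=0x10 blk=4 s=0: VC-HIT | VC [7, 16]
  [13] addr=0x1f blk=7 s=3: VC-HIT | VC [27, 16]
  [14] addr=0x1d blk=7 s=3: L1-HIT | VC [27, 16]

OUTCOME = L1-HIT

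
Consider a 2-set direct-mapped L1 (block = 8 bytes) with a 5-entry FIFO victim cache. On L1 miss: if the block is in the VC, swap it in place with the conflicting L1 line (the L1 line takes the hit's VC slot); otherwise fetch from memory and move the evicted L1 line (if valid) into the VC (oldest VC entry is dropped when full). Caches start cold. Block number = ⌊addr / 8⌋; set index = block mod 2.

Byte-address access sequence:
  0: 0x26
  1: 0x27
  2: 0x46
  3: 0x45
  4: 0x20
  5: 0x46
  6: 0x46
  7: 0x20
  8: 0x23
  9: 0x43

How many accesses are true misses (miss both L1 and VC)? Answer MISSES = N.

  [0] addr=0x26 blk=4 s=0: MISS | VC []
  [1] addr=0x27 blk=4 s=0: L1-HIT | VC []
  [2] addr=0x46 blk=8 s=0: MISS | VC [4]
  [3] addr=0x45 blk=8 s=0: L1-HIT | VC [4]
  [4] addr=0x20 blk=4 s=0: VC-HIT | VC [8]
  [5] addr=0x46 blk=8 s=0: VC-HIT | VC [4]
  [6] addr=0x46 blk=8 s=0: L1-HIT | VC [4]
  [7] addr=0x20 blk=4 s=0: VC-HIT | VC [8]
  [8] addr=0x23 blk=4 s=0: L1-HIT | VC [8]
  [9] addr=0x43 blk=8 s=0: VC-HIT | VC [4]

MISSES = 2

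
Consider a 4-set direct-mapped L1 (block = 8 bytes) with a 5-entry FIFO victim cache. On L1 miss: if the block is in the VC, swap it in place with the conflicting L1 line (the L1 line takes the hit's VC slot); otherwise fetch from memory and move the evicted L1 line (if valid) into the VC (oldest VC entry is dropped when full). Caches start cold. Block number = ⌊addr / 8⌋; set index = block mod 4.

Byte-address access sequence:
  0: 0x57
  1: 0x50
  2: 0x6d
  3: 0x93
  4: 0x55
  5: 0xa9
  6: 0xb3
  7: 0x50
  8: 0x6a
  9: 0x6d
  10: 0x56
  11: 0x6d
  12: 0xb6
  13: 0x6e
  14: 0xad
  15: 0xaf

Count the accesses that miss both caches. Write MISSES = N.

MISSES = 5

#0 0x57→b10/s2 MISS; vc=[]
#1 0x50→b10/s2 L1-HIT; vc=[]
#2 0x6d→b13/s1 MISS; vc=[]
#3 0x93→b18/s2 MISS; vc=[10]
#4 0x55→b10/s2 VC-HIT; vc=[18]
#5 0xa9→b21/s1 MISS; vc=[18,13]
#6 0xb3→b22/s2 MISS; vc=[18,13,10]
#7 0x50→b10/s2 VC-HIT; vc=[18,13,22]
#8 0x6a→b13/s1 VC-HIT; vc=[18,21,22]
#9 0x6d→b13/s1 L1-HIT; vc=[18,21,22]
#10 0x56→b10/s2 L1-HIT; vc=[18,21,22]
#11 0x6d→b13/s1 L1-HIT; vc=[18,21,22]
#12 0xb6→b22/s2 VC-HIT; vc=[18,21,10]
#13 0x6e→b13/s1 L1-HIT; vc=[18,21,10]
#14 0xad→b21/s1 VC-HIT; vc=[18,13,10]
#15 0xaf→b21/s1 L1-HIT; vc=[18,13,10]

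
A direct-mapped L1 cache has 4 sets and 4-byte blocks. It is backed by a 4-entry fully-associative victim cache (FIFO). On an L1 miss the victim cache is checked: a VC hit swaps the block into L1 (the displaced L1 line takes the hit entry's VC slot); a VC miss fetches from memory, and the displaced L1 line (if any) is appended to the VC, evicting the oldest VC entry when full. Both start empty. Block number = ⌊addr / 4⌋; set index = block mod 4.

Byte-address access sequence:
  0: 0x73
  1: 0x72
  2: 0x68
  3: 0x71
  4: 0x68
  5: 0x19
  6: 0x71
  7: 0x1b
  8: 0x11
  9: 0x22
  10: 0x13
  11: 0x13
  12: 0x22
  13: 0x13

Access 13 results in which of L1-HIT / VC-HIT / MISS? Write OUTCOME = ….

OUTCOME = VC-HIT

#0 0x73→b28/s0 MISS; vc=[]
#1 0x72→b28/s0 L1-HIT; vc=[]
#2 0x68→b26/s2 MISS; vc=[]
#3 0x71→b28/s0 L1-HIT; vc=[]
#4 0x68→b26/s2 L1-HIT; vc=[]
#5 0x19→b6/s2 MISS; vc=[26]
#6 0x71→b28/s0 L1-HIT; vc=[26]
#7 0x1b→b6/s2 L1-HIT; vc=[26]
#8 0x11→b4/s0 MISS; vc=[26,28]
#9 0x22→b8/s0 MISS; vc=[26,28,4]
#10 0x13→b4/s0 VC-HIT; vc=[26,28,8]
#11 0x13→b4/s0 L1-HIT; vc=[26,28,8]
#12 0x22→b8/s0 VC-HIT; vc=[26,28,4]
#13 0x13→b4/s0 VC-HIT; vc=[26,28,8]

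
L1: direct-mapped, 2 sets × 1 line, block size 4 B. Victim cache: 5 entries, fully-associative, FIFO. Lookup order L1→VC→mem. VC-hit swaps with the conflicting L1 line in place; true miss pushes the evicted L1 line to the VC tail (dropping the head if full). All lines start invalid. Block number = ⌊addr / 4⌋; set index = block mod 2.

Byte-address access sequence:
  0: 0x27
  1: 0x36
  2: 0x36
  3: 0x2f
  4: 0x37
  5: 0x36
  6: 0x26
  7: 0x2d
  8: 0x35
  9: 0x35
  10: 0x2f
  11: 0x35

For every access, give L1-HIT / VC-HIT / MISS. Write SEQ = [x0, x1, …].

0: 0x27 (blk 9, set 1) → MISS  vc=[]
1: 0x36 (blk 13, set 1) → MISS  vc=[9]
2: 0x36 (blk 13, set 1) → L1-HIT  vc=[9]
3: 0x2f (blk 11, set 1) → MISS  vc=[9, 13]
4: 0x37 (blk 13, set 1) → VC-HIT  vc=[9, 11]
5: 0x36 (blk 13, set 1) → L1-HIT  vc=[9, 11]
6: 0x26 (blk 9, set 1) → VC-HIT  vc=[13, 11]
7: 0x2d (blk 11, set 1) → VC-HIT  vc=[13, 9]
8: 0x35 (blk 13, set 1) → VC-HIT  vc=[11, 9]
9: 0x35 (blk 13, set 1) → L1-HIT  vc=[11, 9]
10: 0x2f (blk 11, set 1) → VC-HIT  vc=[13, 9]
11: 0x35 (blk 13, set 1) → VC-HIT  vc=[11, 9]

SEQ = [MISS, MISS, L1-HIT, MISS, VC-HIT, L1-HIT, VC-HIT, VC-HIT, VC-HIT, L1-HIT, VC-HIT, VC-HIT]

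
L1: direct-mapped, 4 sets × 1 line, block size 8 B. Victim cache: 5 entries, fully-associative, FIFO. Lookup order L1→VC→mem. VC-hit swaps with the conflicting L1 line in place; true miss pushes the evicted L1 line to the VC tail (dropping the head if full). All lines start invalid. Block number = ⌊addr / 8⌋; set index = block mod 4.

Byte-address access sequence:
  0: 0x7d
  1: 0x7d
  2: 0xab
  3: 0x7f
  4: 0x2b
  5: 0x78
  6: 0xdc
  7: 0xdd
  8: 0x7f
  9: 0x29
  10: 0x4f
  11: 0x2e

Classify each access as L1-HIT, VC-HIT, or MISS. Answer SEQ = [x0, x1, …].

#0 0x7d→b15/s3 MISS; vc=[]
#1 0x7d→b15/s3 L1-HIT; vc=[]
#2 0xab→b21/s1 MISS; vc=[]
#3 0x7f→b15/s3 L1-HIT; vc=[]
#4 0x2b→b5/s1 MISS; vc=[21]
#5 0x78→b15/s3 L1-HIT; vc=[21]
#6 0xdc→b27/s3 MISS; vc=[21,15]
#7 0xdd→b27/s3 L1-HIT; vc=[21,15]
#8 0x7f→b15/s3 VC-HIT; vc=[21,27]
#9 0x29→b5/s1 L1-HIT; vc=[21,27]
#10 0x4f→b9/s1 MISS; vc=[21,27,5]
#11 0x2e→b5/s1 VC-HIT; vc=[21,27,9]

SEQ = [MISS, L1-HIT, MISS, L1-HIT, MISS, L1-HIT, MISS, L1-HIT, VC-HIT, L1-HIT, MISS, VC-HIT]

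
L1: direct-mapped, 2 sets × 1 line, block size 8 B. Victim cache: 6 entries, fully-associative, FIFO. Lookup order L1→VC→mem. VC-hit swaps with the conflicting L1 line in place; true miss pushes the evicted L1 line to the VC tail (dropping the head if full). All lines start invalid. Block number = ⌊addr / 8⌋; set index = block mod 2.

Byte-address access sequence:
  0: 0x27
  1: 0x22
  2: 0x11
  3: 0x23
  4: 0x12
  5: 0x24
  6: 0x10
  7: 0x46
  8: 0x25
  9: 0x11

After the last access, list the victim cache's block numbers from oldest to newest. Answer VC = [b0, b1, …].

VC = [8, 4]

  [0] addr=0x27 blk=4 s=0: MISS | VC []
  [1] addr=0x22 blk=4 s=0: L1-HIT | VC []
  [2] addr=0x11 blk=2 s=0: MISS | VC [4]
  [3] addr=0x23 blk=4 s=0: VC-HIT | VC [2]
  [4] addr=0x12 blk=2 s=0: VC-HIT | VC [4]
  [5] addr=0x24 blk=4 s=0: VC-HIT | VC [2]
  [6] addr=0x10 blk=2 s=0: VC-HIT | VC [4]
  [7] addr=0x46 blk=8 s=0: MISS | VC [4, 2]
  [8] addr=0x25 blk=4 s=0: VC-HIT | VC [8, 2]
  [9] addr=0x11 blk=2 s=0: VC-HIT | VC [8, 4]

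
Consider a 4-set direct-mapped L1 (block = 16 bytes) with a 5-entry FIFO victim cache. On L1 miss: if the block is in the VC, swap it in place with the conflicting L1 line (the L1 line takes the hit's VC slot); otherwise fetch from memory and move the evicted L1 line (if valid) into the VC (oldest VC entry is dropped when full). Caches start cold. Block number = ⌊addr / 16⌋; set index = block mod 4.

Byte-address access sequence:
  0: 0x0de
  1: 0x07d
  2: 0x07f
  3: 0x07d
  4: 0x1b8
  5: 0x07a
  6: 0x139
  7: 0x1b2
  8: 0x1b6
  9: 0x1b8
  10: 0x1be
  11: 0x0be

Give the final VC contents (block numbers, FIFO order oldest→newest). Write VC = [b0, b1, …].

VC = [19, 7, 27]

0: 0xde (blk 13, set 1) → MISS  vc=[]
1: 0x7d (blk 7, set 3) → MISS  vc=[]
2: 0x7f (blk 7, set 3) → L1-HIT  vc=[]
3: 0x7d (blk 7, set 3) → L1-HIT  vc=[]
4: 0x1b8 (blk 27, set 3) → MISS  vc=[7]
5: 0x7a (blk 7, set 3) → VC-HIT  vc=[27]
6: 0x139 (blk 19, set 3) → MISS  vc=[27, 7]
7: 0x1b2 (blk 27, set 3) → VC-HIT  vc=[19, 7]
8: 0x1b6 (blk 27, set 3) → L1-HIT  vc=[19, 7]
9: 0x1b8 (blk 27, set 3) → L1-HIT  vc=[19, 7]
10: 0x1be (blk 27, set 3) → L1-HIT  vc=[19, 7]
11: 0xbe (blk 11, set 3) → MISS  vc=[19, 7, 27]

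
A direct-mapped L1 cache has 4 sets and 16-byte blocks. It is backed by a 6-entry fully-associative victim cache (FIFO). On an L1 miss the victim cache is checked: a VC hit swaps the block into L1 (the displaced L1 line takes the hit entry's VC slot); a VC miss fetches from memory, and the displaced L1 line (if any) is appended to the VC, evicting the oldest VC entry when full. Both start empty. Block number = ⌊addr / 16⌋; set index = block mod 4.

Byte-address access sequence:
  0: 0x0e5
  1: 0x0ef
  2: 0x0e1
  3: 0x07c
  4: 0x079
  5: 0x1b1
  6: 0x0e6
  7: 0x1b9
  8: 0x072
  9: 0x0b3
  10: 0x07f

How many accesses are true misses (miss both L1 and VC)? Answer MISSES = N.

0: 0xe5 (blk 14, set 2) → MISS  vc=[]
1: 0xef (blk 14, set 2) → L1-HIT  vc=[]
2: 0xe1 (blk 14, set 2) → L1-HIT  vc=[]
3: 0x7c (blk 7, set 3) → MISS  vc=[]
4: 0x79 (blk 7, set 3) → L1-HIT  vc=[]
5: 0x1b1 (blk 27, set 3) → MISS  vc=[7]
6: 0xe6 (blk 14, set 2) → L1-HIT  vc=[7]
7: 0x1b9 (blk 27, set 3) → L1-HIT  vc=[7]
8: 0x72 (blk 7, set 3) → VC-HIT  vc=[27]
9: 0xb3 (blk 11, set 3) → MISS  vc=[27, 7]
10: 0x7f (blk 7, set 3) → VC-HIT  vc=[27, 11]

MISSES = 4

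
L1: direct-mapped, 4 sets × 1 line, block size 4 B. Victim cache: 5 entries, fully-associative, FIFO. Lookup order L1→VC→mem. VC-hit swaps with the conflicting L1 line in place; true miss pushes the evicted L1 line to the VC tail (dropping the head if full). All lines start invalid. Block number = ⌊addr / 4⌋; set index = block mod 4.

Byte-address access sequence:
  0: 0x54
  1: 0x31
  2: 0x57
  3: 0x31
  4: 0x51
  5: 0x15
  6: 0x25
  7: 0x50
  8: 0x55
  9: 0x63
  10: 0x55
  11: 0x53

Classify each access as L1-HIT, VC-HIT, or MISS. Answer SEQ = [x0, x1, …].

SEQ = [MISS, MISS, L1-HIT, L1-HIT, MISS, MISS, MISS, L1-HIT, VC-HIT, MISS, L1-HIT, VC-HIT]

0: 0x54 (blk 21, set 1) → MISS  vc=[]
1: 0x31 (blk 12, set 0) → MISS  vc=[]
2: 0x57 (blk 21, set 1) → L1-HIT  vc=[]
3: 0x31 (blk 12, set 0) → L1-HIT  vc=[]
4: 0x51 (blk 20, set 0) → MISS  vc=[12]
5: 0x15 (blk 5, set 1) → MISS  vc=[12, 21]
6: 0x25 (blk 9, set 1) → MISS  vc=[12, 21, 5]
7: 0x50 (blk 20, set 0) → L1-HIT  vc=[12, 21, 5]
8: 0x55 (blk 21, set 1) → VC-HIT  vc=[12, 9, 5]
9: 0x63 (blk 24, set 0) → MISS  vc=[12, 9, 5, 20]
10: 0x55 (blk 21, set 1) → L1-HIT  vc=[12, 9, 5, 20]
11: 0x53 (blk 20, set 0) → VC-HIT  vc=[12, 9, 5, 24]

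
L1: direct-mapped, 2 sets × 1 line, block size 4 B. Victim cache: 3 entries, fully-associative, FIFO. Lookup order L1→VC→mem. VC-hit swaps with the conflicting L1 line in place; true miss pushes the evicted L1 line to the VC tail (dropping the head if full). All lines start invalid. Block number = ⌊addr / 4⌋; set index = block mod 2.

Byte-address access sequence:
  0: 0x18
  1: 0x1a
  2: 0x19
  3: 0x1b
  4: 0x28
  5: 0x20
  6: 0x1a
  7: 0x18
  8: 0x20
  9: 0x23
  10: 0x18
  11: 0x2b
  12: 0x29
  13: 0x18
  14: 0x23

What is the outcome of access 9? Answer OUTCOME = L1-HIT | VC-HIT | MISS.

OUTCOME = L1-HIT

#0 0x18→b6/s0 MISS; vc=[]
#1 0x1a→b6/s0 L1-HIT; vc=[]
#2 0x19→b6/s0 L1-HIT; vc=[]
#3 0x1b→b6/s0 L1-HIT; vc=[]
#4 0x28→b10/s0 MISS; vc=[6]
#5 0x20→b8/s0 MISS; vc=[6,10]
#6 0x1a→b6/s0 VC-HIT; vc=[8,10]
#7 0x18→b6/s0 L1-HIT; vc=[8,10]
#8 0x20→b8/s0 VC-HIT; vc=[6,10]
#9 0x23→b8/s0 L1-HIT; vc=[6,10]
#10 0x18→b6/s0 VC-HIT; vc=[8,10]
#11 0x2b→b10/s0 VC-HIT; vc=[8,6]
#12 0x29→b10/s0 L1-HIT; vc=[8,6]
#13 0x18→b6/s0 VC-HIT; vc=[8,10]
#14 0x23→b8/s0 VC-HIT; vc=[6,10]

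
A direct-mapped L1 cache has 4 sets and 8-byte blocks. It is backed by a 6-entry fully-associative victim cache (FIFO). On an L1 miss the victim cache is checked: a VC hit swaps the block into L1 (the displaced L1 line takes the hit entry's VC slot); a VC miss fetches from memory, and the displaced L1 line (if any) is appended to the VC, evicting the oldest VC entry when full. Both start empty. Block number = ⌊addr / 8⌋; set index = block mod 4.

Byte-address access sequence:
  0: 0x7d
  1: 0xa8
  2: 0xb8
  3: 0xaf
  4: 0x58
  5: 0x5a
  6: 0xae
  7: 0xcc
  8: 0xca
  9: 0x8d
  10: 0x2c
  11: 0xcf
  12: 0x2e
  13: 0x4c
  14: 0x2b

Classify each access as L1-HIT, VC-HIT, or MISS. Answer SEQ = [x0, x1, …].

SEQ = [MISS, MISS, MISS, L1-HIT, MISS, L1-HIT, L1-HIT, MISS, L1-HIT, MISS, MISS, VC-HIT, VC-HIT, MISS, VC-HIT]

#0 0x7d→b15/s3 MISS; vc=[]
#1 0xa8→b21/s1 MISS; vc=[]
#2 0xb8→b23/s3 MISS; vc=[15]
#3 0xaf→b21/s1 L1-HIT; vc=[15]
#4 0x58→b11/s3 MISS; vc=[15,23]
#5 0x5a→b11/s3 L1-HIT; vc=[15,23]
#6 0xae→b21/s1 L1-HIT; vc=[15,23]
#7 0xcc→b25/s1 MISS; vc=[15,23,21]
#8 0xca→b25/s1 L1-HIT; vc=[15,23,21]
#9 0x8d→b17/s1 MISS; vc=[15,23,21,25]
#10 0x2c→b5/s1 MISS; vc=[15,23,21,25,17]
#11 0xcf→b25/s1 VC-HIT; vc=[15,23,21,5,17]
#12 0x2e→b5/s1 VC-HIT; vc=[15,23,21,25,17]
#13 0x4c→b9/s1 MISS; vc=[15,23,21,25,17,5]
#14 0x2b→b5/s1 VC-HIT; vc=[15,23,21,25,17,9]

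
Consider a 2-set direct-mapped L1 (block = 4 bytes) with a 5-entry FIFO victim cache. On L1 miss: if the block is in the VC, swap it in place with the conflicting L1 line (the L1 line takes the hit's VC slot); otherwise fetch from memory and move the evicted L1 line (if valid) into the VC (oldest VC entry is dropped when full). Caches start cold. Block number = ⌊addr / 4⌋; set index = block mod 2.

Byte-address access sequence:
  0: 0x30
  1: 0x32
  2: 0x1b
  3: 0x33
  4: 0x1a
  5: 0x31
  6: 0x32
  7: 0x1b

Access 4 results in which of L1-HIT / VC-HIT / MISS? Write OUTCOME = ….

OUTCOME = VC-HIT

  [0] addr=0x30 blk=12 s=0: MISS | VC []
  [1] addr=0x32 blk=12 s=0: L1-HIT | VC []
  [2] addr=0x1b blk=6 s=0: MISS | VC [12]
  [3] addr=0x33 blk=12 s=0: VC-HIT | VC [6]
  [4] addr=0x1a blk=6 s=0: VC-HIT | VC [12]
  [5] addr=0x31 blk=12 s=0: VC-HIT | VC [6]
  [6] addr=0x32 blk=12 s=0: L1-HIT | VC [6]
  [7] addr=0x1b blk=6 s=0: VC-HIT | VC [12]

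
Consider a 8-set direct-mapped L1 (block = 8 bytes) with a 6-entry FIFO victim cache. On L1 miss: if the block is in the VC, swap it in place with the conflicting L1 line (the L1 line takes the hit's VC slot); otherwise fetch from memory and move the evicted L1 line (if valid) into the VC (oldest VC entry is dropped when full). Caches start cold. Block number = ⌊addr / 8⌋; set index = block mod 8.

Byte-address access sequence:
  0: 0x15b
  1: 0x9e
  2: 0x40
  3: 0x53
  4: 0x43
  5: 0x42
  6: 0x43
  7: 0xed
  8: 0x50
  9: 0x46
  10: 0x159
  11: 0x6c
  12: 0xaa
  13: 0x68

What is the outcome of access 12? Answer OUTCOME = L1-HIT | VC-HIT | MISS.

OUTCOME = MISS

#0 0x15b→b43/s3 MISS; vc=[]
#1 0x9e→b19/s3 MISS; vc=[43]
#2 0x40→b8/s0 MISS; vc=[43]
#3 0x53→b10/s2 MISS; vc=[43]
#4 0x43→b8/s0 L1-HIT; vc=[43]
#5 0x42→b8/s0 L1-HIT; vc=[43]
#6 0x43→b8/s0 L1-HIT; vc=[43]
#7 0xed→b29/s5 MISS; vc=[43]
#8 0x50→b10/s2 L1-HIT; vc=[43]
#9 0x46→b8/s0 L1-HIT; vc=[43]
#10 0x159→b43/s3 VC-HIT; vc=[19]
#11 0x6c→b13/s5 MISS; vc=[19,29]
#12 0xaa→b21/s5 MISS; vc=[19,29,13]
#13 0x68→b13/s5 VC-HIT; vc=[19,29,21]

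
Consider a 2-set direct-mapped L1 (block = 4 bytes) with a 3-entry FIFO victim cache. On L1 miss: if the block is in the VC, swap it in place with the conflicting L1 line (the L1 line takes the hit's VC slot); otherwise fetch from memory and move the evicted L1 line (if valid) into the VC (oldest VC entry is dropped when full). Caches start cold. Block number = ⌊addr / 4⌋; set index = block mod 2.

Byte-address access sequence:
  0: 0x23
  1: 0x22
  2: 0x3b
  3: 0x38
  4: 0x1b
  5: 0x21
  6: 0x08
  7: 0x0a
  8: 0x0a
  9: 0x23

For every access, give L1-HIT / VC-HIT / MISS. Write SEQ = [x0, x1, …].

SEQ = [MISS, L1-HIT, MISS, L1-HIT, MISS, VC-HIT, MISS, L1-HIT, L1-HIT, VC-HIT]

#0 0x23→b8/s0 MISS; vc=[]
#1 0x22→b8/s0 L1-HIT; vc=[]
#2 0x3b→b14/s0 MISS; vc=[8]
#3 0x38→b14/s0 L1-HIT; vc=[8]
#4 0x1b→b6/s0 MISS; vc=[8,14]
#5 0x21→b8/s0 VC-HIT; vc=[6,14]
#6 0x8→b2/s0 MISS; vc=[6,14,8]
#7 0xa→b2/s0 L1-HIT; vc=[6,14,8]
#8 0xa→b2/s0 L1-HIT; vc=[6,14,8]
#9 0x23→b8/s0 VC-HIT; vc=[6,14,2]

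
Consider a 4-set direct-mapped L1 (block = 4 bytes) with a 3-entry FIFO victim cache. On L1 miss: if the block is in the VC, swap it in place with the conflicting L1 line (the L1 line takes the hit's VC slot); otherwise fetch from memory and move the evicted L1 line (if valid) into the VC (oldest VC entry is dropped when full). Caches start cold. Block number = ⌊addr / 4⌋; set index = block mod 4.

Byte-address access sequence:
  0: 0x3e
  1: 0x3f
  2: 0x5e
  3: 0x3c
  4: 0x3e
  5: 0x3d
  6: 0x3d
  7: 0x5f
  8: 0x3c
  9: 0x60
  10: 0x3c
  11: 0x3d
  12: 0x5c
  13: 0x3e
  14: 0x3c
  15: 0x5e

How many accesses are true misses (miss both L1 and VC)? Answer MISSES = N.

MISSES = 3

0: 0x3e (blk 15, set 3) → MISS  vc=[]
1: 0x3f (blk 15, set 3) → L1-HIT  vc=[]
2: 0x5e (blk 23, set 3) → MISS  vc=[15]
3: 0x3c (blk 15, set 3) → VC-HIT  vc=[23]
4: 0x3e (blk 15, set 3) → L1-HIT  vc=[23]
5: 0x3d (blk 15, set 3) → L1-HIT  vc=[23]
6: 0x3d (blk 15, set 3) → L1-HIT  vc=[23]
7: 0x5f (blk 23, set 3) → VC-HIT  vc=[15]
8: 0x3c (blk 15, set 3) → VC-HIT  vc=[23]
9: 0x60 (blk 24, set 0) → MISS  vc=[23]
10: 0x3c (blk 15, set 3) → L1-HIT  vc=[23]
11: 0x3d (blk 15, set 3) → L1-HIT  vc=[23]
12: 0x5c (blk 23, set 3) → VC-HIT  vc=[15]
13: 0x3e (blk 15, set 3) → VC-HIT  vc=[23]
14: 0x3c (blk 15, set 3) → L1-HIT  vc=[23]
15: 0x5e (blk 23, set 3) → VC-HIT  vc=[15]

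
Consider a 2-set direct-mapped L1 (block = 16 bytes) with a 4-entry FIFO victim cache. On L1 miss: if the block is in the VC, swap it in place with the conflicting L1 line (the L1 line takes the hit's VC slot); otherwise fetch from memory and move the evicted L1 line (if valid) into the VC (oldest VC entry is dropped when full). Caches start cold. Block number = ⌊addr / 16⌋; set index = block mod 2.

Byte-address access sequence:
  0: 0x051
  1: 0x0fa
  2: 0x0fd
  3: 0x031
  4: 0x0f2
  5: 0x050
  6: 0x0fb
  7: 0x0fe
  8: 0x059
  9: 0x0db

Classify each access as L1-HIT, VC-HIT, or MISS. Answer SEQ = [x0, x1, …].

SEQ = [MISS, MISS, L1-HIT, MISS, VC-HIT, VC-HIT, VC-HIT, L1-HIT, VC-HIT, MISS]

#0 0x51→b5/s1 MISS; vc=[]
#1 0xfa→b15/s1 MISS; vc=[5]
#2 0xfd→b15/s1 L1-HIT; vc=[5]
#3 0x31→b3/s1 MISS; vc=[5,15]
#4 0xf2→b15/s1 VC-HIT; vc=[5,3]
#5 0x50→b5/s1 VC-HIT; vc=[15,3]
#6 0xfb→b15/s1 VC-HIT; vc=[5,3]
#7 0xfe→b15/s1 L1-HIT; vc=[5,3]
#8 0x59→b5/s1 VC-HIT; vc=[15,3]
#9 0xdb→b13/s1 MISS; vc=[15,3,5]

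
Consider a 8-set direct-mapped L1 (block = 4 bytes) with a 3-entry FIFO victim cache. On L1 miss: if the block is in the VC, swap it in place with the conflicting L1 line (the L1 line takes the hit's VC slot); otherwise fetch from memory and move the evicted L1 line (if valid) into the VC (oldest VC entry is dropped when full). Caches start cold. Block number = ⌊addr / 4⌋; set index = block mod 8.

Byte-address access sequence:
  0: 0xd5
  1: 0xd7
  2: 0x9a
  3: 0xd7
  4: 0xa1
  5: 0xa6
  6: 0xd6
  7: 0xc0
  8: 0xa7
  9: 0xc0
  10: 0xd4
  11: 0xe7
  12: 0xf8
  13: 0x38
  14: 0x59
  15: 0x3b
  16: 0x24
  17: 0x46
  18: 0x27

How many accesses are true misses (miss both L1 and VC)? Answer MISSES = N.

0: 0xd5 (blk 53, set 5) → MISS  vc=[]
1: 0xd7 (blk 53, set 5) → L1-HIT  vc=[]
2: 0x9a (blk 38, set 6) → MISS  vc=[]
3: 0xd7 (blk 53, set 5) → L1-HIT  vc=[]
4: 0xa1 (blk 40, set 0) → MISS  vc=[]
5: 0xa6 (blk 41, set 1) → MISS  vc=[]
6: 0xd6 (blk 53, set 5) → L1-HIT  vc=[]
7: 0xc0 (blk 48, set 0) → MISS  vc=[40]
8: 0xa7 (blk 41, set 1) → L1-HIT  vc=[40]
9: 0xc0 (blk 48, set 0) → L1-HIT  vc=[40]
10: 0xd4 (blk 53, set 5) → L1-HIT  vc=[40]
11: 0xe7 (blk 57, set 1) → MISS  vc=[40, 41]
12: 0xf8 (blk 62, set 6) → MISS  vc=[40, 41, 38]
13: 0x38 (blk 14, set 6) → MISS  vc=[41, 38, 62]
14: 0x59 (blk 22, set 6) → MISS  vc=[38, 62, 14]
15: 0x3b (blk 14, set 6) → VC-HIT  vc=[38, 62, 22]
16: 0x24 (blk 9, set 1) → MISS  vc=[62, 22, 57]
17: 0x46 (blk 17, set 1) → MISS  vc=[22, 57, 9]
18: 0x27 (blk 9, set 1) → VC-HIT  vc=[22, 57, 17]

MISSES = 11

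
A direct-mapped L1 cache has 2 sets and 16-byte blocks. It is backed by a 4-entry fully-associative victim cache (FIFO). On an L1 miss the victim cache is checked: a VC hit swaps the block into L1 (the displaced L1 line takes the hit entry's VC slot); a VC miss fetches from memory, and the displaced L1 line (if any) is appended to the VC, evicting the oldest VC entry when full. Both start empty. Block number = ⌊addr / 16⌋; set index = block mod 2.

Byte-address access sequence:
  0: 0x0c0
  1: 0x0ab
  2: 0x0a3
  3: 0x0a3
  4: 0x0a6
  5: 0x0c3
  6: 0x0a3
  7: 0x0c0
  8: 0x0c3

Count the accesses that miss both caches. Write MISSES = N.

#0 0xc0→b12/s0 MISS; vc=[]
#1 0xab→b10/s0 MISS; vc=[12]
#2 0xa3→b10/s0 L1-HIT; vc=[12]
#3 0xa3→b10/s0 L1-HIT; vc=[12]
#4 0xa6→b10/s0 L1-HIT; vc=[12]
#5 0xc3→b12/s0 VC-HIT; vc=[10]
#6 0xa3→b10/s0 VC-HIT; vc=[12]
#7 0xc0→b12/s0 VC-HIT; vc=[10]
#8 0xc3→b12/s0 L1-HIT; vc=[10]

MISSES = 2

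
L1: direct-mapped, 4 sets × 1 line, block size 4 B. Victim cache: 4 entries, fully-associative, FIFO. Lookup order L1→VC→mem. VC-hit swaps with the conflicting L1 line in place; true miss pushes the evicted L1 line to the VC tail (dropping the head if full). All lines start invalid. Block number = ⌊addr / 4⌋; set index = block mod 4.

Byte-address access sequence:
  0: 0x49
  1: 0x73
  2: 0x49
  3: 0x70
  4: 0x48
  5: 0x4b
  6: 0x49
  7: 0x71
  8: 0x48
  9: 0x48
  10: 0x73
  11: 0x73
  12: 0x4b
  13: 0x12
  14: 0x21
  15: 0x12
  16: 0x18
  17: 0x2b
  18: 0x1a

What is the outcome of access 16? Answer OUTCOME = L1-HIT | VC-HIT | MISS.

OUTCOME = MISS

#0 0x49→b18/s2 MISS; vc=[]
#1 0x73→b28/s0 MISS; vc=[]
#2 0x49→b18/s2 L1-HIT; vc=[]
#3 0x70→b28/s0 L1-HIT; vc=[]
#4 0x48→b18/s2 L1-HIT; vc=[]
#5 0x4b→b18/s2 L1-HIT; vc=[]
#6 0x49→b18/s2 L1-HIT; vc=[]
#7 0x71→b28/s0 L1-HIT; vc=[]
#8 0x48→b18/s2 L1-HIT; vc=[]
#9 0x48→b18/s2 L1-HIT; vc=[]
#10 0x73→b28/s0 L1-HIT; vc=[]
#11 0x73→b28/s0 L1-HIT; vc=[]
#12 0x4b→b18/s2 L1-HIT; vc=[]
#13 0x12→b4/s0 MISS; vc=[28]
#14 0x21→b8/s0 MISS; vc=[28,4]
#15 0x12→b4/s0 VC-HIT; vc=[28,8]
#16 0x18→b6/s2 MISS; vc=[28,8,18]
#17 0x2b→b10/s2 MISS; vc=[28,8,18,6]
#18 0x1a→b6/s2 VC-HIT; vc=[28,8,18,10]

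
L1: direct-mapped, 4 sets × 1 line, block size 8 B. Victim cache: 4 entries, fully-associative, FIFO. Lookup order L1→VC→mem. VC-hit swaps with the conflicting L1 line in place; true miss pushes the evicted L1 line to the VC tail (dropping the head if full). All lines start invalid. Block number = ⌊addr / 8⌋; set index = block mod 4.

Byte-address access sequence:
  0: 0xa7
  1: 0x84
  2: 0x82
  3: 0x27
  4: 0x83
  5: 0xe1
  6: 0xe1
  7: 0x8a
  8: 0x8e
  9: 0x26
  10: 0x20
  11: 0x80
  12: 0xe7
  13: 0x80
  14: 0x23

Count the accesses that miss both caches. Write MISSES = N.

MISSES = 5

#0 0xa7→b20/s0 MISS; vc=[]
#1 0x84→b16/s0 MISS; vc=[20]
#2 0x82→b16/s0 L1-HIT; vc=[20]
#3 0x27→b4/s0 MISS; vc=[20,16]
#4 0x83→b16/s0 VC-HIT; vc=[20,4]
#5 0xe1→b28/s0 MISS; vc=[20,4,16]
#6 0xe1→b28/s0 L1-HIT; vc=[20,4,16]
#7 0x8a→b17/s1 MISS; vc=[20,4,16]
#8 0x8e→b17/s1 L1-HIT; vc=[20,4,16]
#9 0x26→b4/s0 VC-HIT; vc=[20,28,16]
#10 0x20→b4/s0 L1-HIT; vc=[20,28,16]
#11 0x80→b16/s0 VC-HIT; vc=[20,28,4]
#12 0xe7→b28/s0 VC-HIT; vc=[20,16,4]
#13 0x80→b16/s0 VC-HIT; vc=[20,28,4]
#14 0x23→b4/s0 VC-HIT; vc=[20,28,16]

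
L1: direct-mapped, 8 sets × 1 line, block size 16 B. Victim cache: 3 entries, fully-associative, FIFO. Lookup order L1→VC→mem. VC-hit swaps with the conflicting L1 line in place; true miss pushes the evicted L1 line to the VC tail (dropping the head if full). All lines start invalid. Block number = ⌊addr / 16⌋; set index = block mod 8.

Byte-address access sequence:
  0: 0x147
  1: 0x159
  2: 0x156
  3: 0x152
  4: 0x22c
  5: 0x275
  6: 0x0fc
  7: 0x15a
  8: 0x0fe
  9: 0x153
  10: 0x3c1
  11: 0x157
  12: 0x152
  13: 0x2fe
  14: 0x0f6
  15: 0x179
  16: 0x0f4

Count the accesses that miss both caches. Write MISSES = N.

MISSES = 8

  [0] addr=0x147 blk=20 s=4: MISS | VC []
  [1] addr=0x159 blk=21 s=5: MISS | VC []
  [2] addr=0x156 blk=21 s=5: L1-HIT | VC []
  [3] addr=0x152 blk=21 s=5: L1-HIT | VC []
  [4] addr=0x22c blk=34 s=2: MISS | VC []
  [5] addr=0x275 blk=39 s=7: MISS | VC []
  [6] addr=0xfc blk=15 s=7: MISS | VC [39]
  [7] addr=0x15a blk=21 s=5: L1-HIT | VC [39]
  [8] addr=0xfe blk=15 s=7: L1-HIT | VC [39]
  [9] addr=0x153 blk=21 s=5: L1-HIT | VC [39]
  [10] addr=0x3c1 blk=60 s=4: MISS | VC [39, 20]
  [11] addr=0x157 blk=21 s=5: L1-HIT | VC [39, 20]
  [12] addr=0x152 blk=21 s=5: L1-HIT | VC [39, 20]
  [13] addr=0x2fe blk=47 s=7: MISS | VC [39, 20, 15]
  [14] addr=0xf6 blk=15 s=7: VC-HIT | VC [39, 20, 47]
  [15] addr=0x179 blk=23 s=7: MISS | VC [20, 47, 15]
  [16] addr=0xf4 blk=15 s=7: VC-HIT | VC [20, 47, 23]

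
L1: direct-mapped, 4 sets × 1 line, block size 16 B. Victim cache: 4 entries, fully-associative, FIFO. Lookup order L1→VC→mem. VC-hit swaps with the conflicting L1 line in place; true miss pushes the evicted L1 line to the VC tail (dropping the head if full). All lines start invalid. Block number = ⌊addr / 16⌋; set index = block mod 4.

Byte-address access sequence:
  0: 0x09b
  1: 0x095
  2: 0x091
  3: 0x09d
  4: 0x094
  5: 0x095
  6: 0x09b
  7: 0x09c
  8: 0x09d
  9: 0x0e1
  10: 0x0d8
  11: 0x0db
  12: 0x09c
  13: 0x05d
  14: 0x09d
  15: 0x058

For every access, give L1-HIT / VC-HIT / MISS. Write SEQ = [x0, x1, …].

SEQ = [MISS, L1-HIT, L1-HIT, L1-HIT, L1-HIT, L1-HIT, L1-HIT, L1-HIT, L1-HIT, MISS, MISS, L1-HIT, VC-HIT, MISS, VC-HIT, VC-HIT]

0: 0x9b (blk 9, set 1) → MISS  vc=[]
1: 0x95 (blk 9, set 1) → L1-HIT  vc=[]
2: 0x91 (blk 9, set 1) → L1-HIT  vc=[]
3: 0x9d (blk 9, set 1) → L1-HIT  vc=[]
4: 0x94 (blk 9, set 1) → L1-HIT  vc=[]
5: 0x95 (blk 9, set 1) → L1-HIT  vc=[]
6: 0x9b (blk 9, set 1) → L1-HIT  vc=[]
7: 0x9c (blk 9, set 1) → L1-HIT  vc=[]
8: 0x9d (blk 9, set 1) → L1-HIT  vc=[]
9: 0xe1 (blk 14, set 2) → MISS  vc=[]
10: 0xd8 (blk 13, set 1) → MISS  vc=[9]
11: 0xdb (blk 13, set 1) → L1-HIT  vc=[9]
12: 0x9c (blk 9, set 1) → VC-HIT  vc=[13]
13: 0x5d (blk 5, set 1) → MISS  vc=[13, 9]
14: 0x9d (blk 9, set 1) → VC-HIT  vc=[13, 5]
15: 0x58 (blk 5, set 1) → VC-HIT  vc=[13, 9]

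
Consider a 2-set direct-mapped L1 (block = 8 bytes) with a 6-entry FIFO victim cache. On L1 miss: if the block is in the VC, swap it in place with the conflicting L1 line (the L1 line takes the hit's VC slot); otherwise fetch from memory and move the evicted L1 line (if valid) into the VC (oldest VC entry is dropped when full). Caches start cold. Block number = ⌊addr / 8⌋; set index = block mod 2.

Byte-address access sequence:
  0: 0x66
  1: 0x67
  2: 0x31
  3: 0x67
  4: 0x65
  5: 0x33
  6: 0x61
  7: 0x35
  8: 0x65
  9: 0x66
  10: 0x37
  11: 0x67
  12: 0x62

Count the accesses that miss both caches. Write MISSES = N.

MISSES = 2

#0 0x66→b12/s0 MISS; vc=[]
#1 0x67→b12/s0 L1-HIT; vc=[]
#2 0x31→b6/s0 MISS; vc=[12]
#3 0x67→b12/s0 VC-HIT; vc=[6]
#4 0x65→b12/s0 L1-HIT; vc=[6]
#5 0x33→b6/s0 VC-HIT; vc=[12]
#6 0x61→b12/s0 VC-HIT; vc=[6]
#7 0x35→b6/s0 VC-HIT; vc=[12]
#8 0x65→b12/s0 VC-HIT; vc=[6]
#9 0x66→b12/s0 L1-HIT; vc=[6]
#10 0x37→b6/s0 VC-HIT; vc=[12]
#11 0x67→b12/s0 VC-HIT; vc=[6]
#12 0x62→b12/s0 L1-HIT; vc=[6]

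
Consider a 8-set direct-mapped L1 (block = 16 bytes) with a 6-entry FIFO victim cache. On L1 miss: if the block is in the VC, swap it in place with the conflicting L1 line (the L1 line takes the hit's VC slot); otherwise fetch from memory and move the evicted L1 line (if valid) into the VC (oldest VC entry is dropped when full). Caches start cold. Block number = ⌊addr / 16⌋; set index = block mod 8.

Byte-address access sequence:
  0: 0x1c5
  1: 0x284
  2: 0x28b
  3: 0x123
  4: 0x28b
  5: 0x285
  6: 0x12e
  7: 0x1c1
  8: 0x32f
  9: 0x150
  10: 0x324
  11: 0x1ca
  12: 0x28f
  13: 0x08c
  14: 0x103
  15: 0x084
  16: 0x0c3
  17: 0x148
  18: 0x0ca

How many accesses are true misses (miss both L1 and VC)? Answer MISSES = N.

MISSES = 9

  [0] addr=0x1c5 blk=28 s=4: MISS | VC []
  [1] addr=0x284 blk=40 s=0: MISS | VC []
  [2] addr=0x28b blk=40 s=0: L1-HIT | VC []
  [3] addr=0x123 blk=18 s=2: MISS | VC []
  [4] addr=0x28b blk=40 s=0: L1-HIT | VC []
  [5] addr=0x285 blk=40 s=0: L1-HIT | VC []
  [6] addr=0x12e blk=18 s=2: L1-HIT | VC []
  [7] addr=0x1c1 blk=28 s=4: L1-HIT | VC []
  [8] addr=0x32f blk=50 s=2: MISS | VC [18]
  [9] addr=0x150 blk=21 s=5: MISS | VC [18]
  [10] addr=0x324 blk=50 s=2: L1-HIT | VC [18]
  [11] addr=0x1ca blk=28 s=4: L1-HIT | VC [18]
  [12] addr=0x28f blk=40 s=0: L1-HIT | VC [18]
  [13] addr=0x8c blk=8 s=0: MISS | VC [18, 40]
  [14] addr=0x103 blk=16 s=0: MISS | VC [18, 40, 8]
  [15] addr=0x84 blk=8 s=0: VC-HIT | VC [18, 40, 16]
  [16] addr=0xc3 blk=12 s=4: MISS | VC [18, 40, 16, 28]
  [17] addr=0x148 blk=20 s=4: MISS | VC [18, 40, 16, 28, 12]
  [18] addr=0xca blk=12 s=4: VC-HIT | VC [18, 40, 16, 28, 20]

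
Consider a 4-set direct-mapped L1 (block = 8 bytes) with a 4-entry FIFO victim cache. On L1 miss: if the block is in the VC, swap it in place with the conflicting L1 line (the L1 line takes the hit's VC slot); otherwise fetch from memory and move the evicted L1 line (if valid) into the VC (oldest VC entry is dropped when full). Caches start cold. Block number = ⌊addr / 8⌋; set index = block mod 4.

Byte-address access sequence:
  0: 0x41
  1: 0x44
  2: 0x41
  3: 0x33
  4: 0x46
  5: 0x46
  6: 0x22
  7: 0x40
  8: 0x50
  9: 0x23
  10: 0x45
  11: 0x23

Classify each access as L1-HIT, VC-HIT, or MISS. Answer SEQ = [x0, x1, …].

#0 0x41→b8/s0 MISS; vc=[]
#1 0x44→b8/s0 L1-HIT; vc=[]
#2 0x41→b8/s0 L1-HIT; vc=[]
#3 0x33→b6/s2 MISS; vc=[]
#4 0x46→b8/s0 L1-HIT; vc=[]
#5 0x46→b8/s0 L1-HIT; vc=[]
#6 0x22→b4/s0 MISS; vc=[8]
#7 0x40→b8/s0 VC-HIT; vc=[4]
#8 0x50→b10/s2 MISS; vc=[4,6]
#9 0x23→b4/s0 VC-HIT; vc=[8,6]
#10 0x45→b8/s0 VC-HIT; vc=[4,6]
#11 0x23→b4/s0 VC-HIT; vc=[8,6]

SEQ = [MISS, L1-HIT, L1-HIT, MISS, L1-HIT, L1-HIT, MISS, VC-HIT, MISS, VC-HIT, VC-HIT, VC-HIT]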